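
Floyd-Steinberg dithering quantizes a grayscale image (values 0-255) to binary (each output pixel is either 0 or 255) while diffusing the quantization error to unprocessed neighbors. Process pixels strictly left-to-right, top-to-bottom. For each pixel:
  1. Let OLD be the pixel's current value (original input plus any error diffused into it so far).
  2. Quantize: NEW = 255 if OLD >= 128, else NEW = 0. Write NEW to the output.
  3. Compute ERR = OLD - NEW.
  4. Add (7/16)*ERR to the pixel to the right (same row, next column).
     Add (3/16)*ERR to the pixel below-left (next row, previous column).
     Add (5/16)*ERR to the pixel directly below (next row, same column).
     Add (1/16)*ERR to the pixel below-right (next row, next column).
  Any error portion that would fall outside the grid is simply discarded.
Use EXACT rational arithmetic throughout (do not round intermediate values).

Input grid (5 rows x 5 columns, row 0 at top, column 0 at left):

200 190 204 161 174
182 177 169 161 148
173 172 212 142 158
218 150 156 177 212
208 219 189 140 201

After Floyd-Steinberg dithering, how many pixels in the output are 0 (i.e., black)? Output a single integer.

Answer: 7

Derivation:
(0,0): OLD=200 → NEW=255, ERR=-55
(0,1): OLD=2655/16 → NEW=255, ERR=-1425/16
(0,2): OLD=42249/256 → NEW=255, ERR=-23031/256
(0,3): OLD=498239/4096 → NEW=0, ERR=498239/4096
(0,4): OLD=14890937/65536 → NEW=255, ERR=-1820743/65536
(1,0): OLD=37917/256 → NEW=255, ERR=-27363/256
(1,1): OLD=168139/2048 → NEW=0, ERR=168139/2048
(1,2): OLD=12716967/65536 → NEW=255, ERR=-3994713/65536
(1,3): OLD=42339675/262144 → NEW=255, ERR=-24507045/262144
(1,4): OLD=444680113/4194304 → NEW=0, ERR=444680113/4194304
(2,0): OLD=5078761/32768 → NEW=255, ERR=-3277079/32768
(2,1): OLD=142389139/1048576 → NEW=255, ERR=-124997741/1048576
(2,2): OLD=2154211193/16777216 → NEW=255, ERR=-2123978887/16777216
(2,3): OLD=19721242971/268435456 → NEW=0, ERR=19721242971/268435456
(2,4): OLD=933855955645/4294967296 → NEW=255, ERR=-161360704835/4294967296
(3,0): OLD=2758107225/16777216 → NEW=255, ERR=-1520082855/16777216
(3,1): OLD=5787559013/134217728 → NEW=0, ERR=5787559013/134217728
(3,2): OLD=608286720615/4294967296 → NEW=255, ERR=-486929939865/4294967296
(3,3): OLD=1163089566415/8589934592 → NEW=255, ERR=-1027343754545/8589934592
(3,4): OLD=20963124580971/137438953472 → NEW=255, ERR=-14083808554389/137438953472
(4,0): OLD=403235961623/2147483648 → NEW=255, ERR=-144372368617/2147483648
(4,1): OLD=12104430656151/68719476736 → NEW=255, ERR=-5419035911529/68719476736
(4,2): OLD=109227031185337/1099511627776 → NEW=0, ERR=109227031185337/1099511627776
(4,3): OLD=2107329791696023/17592186044416 → NEW=0, ERR=2107329791696023/17592186044416
(4,4): OLD=60210141376596897/281474976710656 → NEW=255, ERR=-11565977684620383/281474976710656
Output grid:
  Row 0: ###.#  (1 black, running=1)
  Row 1: #.##.  (2 black, running=3)
  Row 2: ###.#  (1 black, running=4)
  Row 3: #.###  (1 black, running=5)
  Row 4: ##..#  (2 black, running=7)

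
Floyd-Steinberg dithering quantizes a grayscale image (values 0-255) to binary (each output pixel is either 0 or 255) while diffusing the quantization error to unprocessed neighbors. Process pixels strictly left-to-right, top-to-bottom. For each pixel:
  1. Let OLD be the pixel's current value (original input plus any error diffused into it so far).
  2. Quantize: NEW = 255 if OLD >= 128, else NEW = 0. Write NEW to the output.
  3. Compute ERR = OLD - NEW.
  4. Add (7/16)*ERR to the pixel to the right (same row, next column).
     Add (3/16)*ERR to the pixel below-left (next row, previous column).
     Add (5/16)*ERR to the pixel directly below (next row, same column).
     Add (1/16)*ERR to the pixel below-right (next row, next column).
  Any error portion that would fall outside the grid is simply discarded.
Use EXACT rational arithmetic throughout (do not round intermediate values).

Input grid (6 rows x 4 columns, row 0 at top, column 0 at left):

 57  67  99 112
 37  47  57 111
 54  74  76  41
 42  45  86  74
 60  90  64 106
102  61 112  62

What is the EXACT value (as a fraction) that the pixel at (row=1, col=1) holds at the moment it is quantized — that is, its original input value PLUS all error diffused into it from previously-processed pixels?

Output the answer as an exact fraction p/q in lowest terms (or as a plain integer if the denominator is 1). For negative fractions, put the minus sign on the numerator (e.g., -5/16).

Answer: 182491/2048

Derivation:
(0,0): OLD=57 → NEW=0, ERR=57
(0,1): OLD=1471/16 → NEW=0, ERR=1471/16
(0,2): OLD=35641/256 → NEW=255, ERR=-29639/256
(0,3): OLD=251279/4096 → NEW=0, ERR=251279/4096
(1,0): OLD=18445/256 → NEW=0, ERR=18445/256
(1,1): OLD=182491/2048 → NEW=0, ERR=182491/2048
Target (1,1): original=47, with diffused error = 182491/2048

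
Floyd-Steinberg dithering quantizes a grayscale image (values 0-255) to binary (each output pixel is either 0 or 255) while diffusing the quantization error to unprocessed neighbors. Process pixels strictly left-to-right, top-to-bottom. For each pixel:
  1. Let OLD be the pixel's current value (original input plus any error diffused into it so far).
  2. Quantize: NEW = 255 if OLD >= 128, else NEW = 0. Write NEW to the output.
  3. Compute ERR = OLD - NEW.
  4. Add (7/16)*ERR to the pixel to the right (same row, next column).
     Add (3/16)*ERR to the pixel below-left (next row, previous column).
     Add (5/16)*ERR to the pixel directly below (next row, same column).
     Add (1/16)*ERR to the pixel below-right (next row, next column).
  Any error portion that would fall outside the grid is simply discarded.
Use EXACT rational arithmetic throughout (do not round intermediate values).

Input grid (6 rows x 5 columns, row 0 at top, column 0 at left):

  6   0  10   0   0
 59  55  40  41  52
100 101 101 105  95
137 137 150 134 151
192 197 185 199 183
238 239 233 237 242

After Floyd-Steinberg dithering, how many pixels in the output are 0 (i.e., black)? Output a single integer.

(0,0): OLD=6 → NEW=0, ERR=6
(0,1): OLD=21/8 → NEW=0, ERR=21/8
(0,2): OLD=1427/128 → NEW=0, ERR=1427/128
(0,3): OLD=9989/2048 → NEW=0, ERR=9989/2048
(0,4): OLD=69923/32768 → NEW=0, ERR=69923/32768
(1,0): OLD=7855/128 → NEW=0, ERR=7855/128
(1,1): OLD=87177/1024 → NEW=0, ERR=87177/1024
(1,2): OLD=2680701/32768 → NEW=0, ERR=2680701/32768
(1,3): OLD=10408729/131072 → NEW=0, ERR=10408729/131072
(1,4): OLD=183950763/2097152 → NEW=0, ERR=183950763/2097152
(2,0): OLD=2214131/16384 → NEW=255, ERR=-1963789/16384
(2,1): OLD=49461345/524288 → NEW=0, ERR=49461345/524288
(2,2): OLD=1577474275/8388608 → NEW=255, ERR=-561620765/8388608
(2,3): OLD=16385977977/134217728 → NEW=0, ERR=16385977977/134217728
(2,4): OLD=388235575055/2147483648 → NEW=255, ERR=-159372755185/2147483648
(3,0): OLD=983417091/8388608 → NEW=0, ERR=983417091/8388608
(3,1): OLD=13269166855/67108864 → NEW=255, ERR=-3843593465/67108864
(3,2): OLD=285202615741/2147483648 → NEW=255, ERR=-262405714499/2147483648
(3,3): OLD=432043749573/4294967296 → NEW=0, ERR=432043749573/4294967296
(3,4): OLD=12331570977561/68719476736 → NEW=255, ERR=-5191895590119/68719476736
(4,0): OLD=233964333453/1073741824 → NEW=255, ERR=-39839831667/1073741824
(4,1): OLD=5060673492557/34359738368 → NEW=255, ERR=-3701059791283/34359738368
(4,2): OLD=63206080006051/549755813888 → NEW=0, ERR=63206080006051/549755813888
(4,3): OLD=2277591714113869/8796093022208 → NEW=255, ERR=34587993450829/8796093022208
(4,4): OLD=23559088744630171/140737488355328 → NEW=255, ERR=-12328970785978469/140737488355328
(5,0): OLD=113364331264775/549755813888 → NEW=255, ERR=-26823401276665/549755813888
(5,1): OLD=893818943136533/4398046511104 → NEW=255, ERR=-227682917194987/4398046511104
(5,2): OLD=33817053020329725/140737488355328 → NEW=255, ERR=-2071006510278915/140737488355328
(5,3): OLD=125285098467782835/562949953421312 → NEW=255, ERR=-18267139654651725/562949953421312
(5,4): OLD=1807506457926041665/9007199254740992 → NEW=255, ERR=-489329352032911295/9007199254740992
Output grid:
  Row 0: .....  (5 black, running=5)
  Row 1: .....  (5 black, running=10)
  Row 2: #.#.#  (2 black, running=12)
  Row 3: .##.#  (2 black, running=14)
  Row 4: ##.##  (1 black, running=15)
  Row 5: #####  (0 black, running=15)

Answer: 15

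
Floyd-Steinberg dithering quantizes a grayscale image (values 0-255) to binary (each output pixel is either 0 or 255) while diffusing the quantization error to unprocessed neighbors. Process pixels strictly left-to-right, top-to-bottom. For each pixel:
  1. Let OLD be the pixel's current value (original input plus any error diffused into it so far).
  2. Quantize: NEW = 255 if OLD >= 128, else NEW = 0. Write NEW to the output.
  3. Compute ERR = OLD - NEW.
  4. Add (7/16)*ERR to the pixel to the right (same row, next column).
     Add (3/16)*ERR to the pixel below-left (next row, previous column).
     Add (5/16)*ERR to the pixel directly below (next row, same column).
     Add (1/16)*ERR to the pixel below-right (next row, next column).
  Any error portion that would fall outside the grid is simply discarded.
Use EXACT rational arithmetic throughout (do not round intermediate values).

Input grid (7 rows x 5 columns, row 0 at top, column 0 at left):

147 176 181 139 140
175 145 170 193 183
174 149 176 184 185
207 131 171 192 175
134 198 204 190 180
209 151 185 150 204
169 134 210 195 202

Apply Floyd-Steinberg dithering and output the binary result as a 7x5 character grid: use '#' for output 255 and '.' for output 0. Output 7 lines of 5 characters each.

(0,0): OLD=147 → NEW=255, ERR=-108
(0,1): OLD=515/4 → NEW=255, ERR=-505/4
(0,2): OLD=8049/64 → NEW=0, ERR=8049/64
(0,3): OLD=198679/1024 → NEW=255, ERR=-62441/1024
(0,4): OLD=1856673/16384 → NEW=0, ERR=1856673/16384
(1,0): OLD=7525/64 → NEW=0, ERR=7525/64
(1,1): OLD=88995/512 → NEW=255, ERR=-41565/512
(1,2): OLD=2530687/16384 → NEW=255, ERR=-1647233/16384
(1,3): OLD=10424611/65536 → NEW=255, ERR=-6287069/65536
(1,4): OLD=181017161/1048576 → NEW=255, ERR=-86369719/1048576
(2,0): OLD=1601713/8192 → NEW=255, ERR=-487247/8192
(2,1): OLD=22572299/262144 → NEW=0, ERR=22572299/262144
(2,2): OLD=667698849/4194304 → NEW=255, ERR=-401848671/4194304
(2,3): OLD=6065099923/67108864 → NEW=0, ERR=6065099923/67108864
(2,4): OLD=207021668165/1073741824 → NEW=255, ERR=-66782496955/1073741824
(3,0): OLD=857978305/4194304 → NEW=255, ERR=-211569215/4194304
(3,1): OLD=3830522061/33554432 → NEW=0, ERR=3830522061/33554432
(3,2): OLD=229063075391/1073741824 → NEW=255, ERR=-44741089729/1073741824
(3,3): OLD=395916812303/2147483648 → NEW=255, ERR=-151691517937/2147483648
(3,4): OLD=4477371816827/34359738368 → NEW=255, ERR=-4284361467013/34359738368
(4,0): OLD=74969499791/536870912 → NEW=255, ERR=-61932582769/536870912
(4,1): OLD=2959056481199/17179869184 → NEW=255, ERR=-1421810160721/17179869184
(4,2): OLD=40863765577953/274877906944 → NEW=255, ERR=-29230100692767/274877906944
(4,3): OLD=419657166601775/4398046511104 → NEW=0, ERR=419657166601775/4398046511104
(4,4): OLD=12551318550568649/70368744177664 → NEW=255, ERR=-5392711214735671/70368744177664
(5,0): OLD=43274838826093/274877906944 → NEW=255, ERR=-26819027444627/274877906944
(5,1): OLD=121613616875303/2199023255552 → NEW=0, ERR=121613616875303/2199023255552
(5,2): OLD=13277388352361471/70368744177664 → NEW=255, ERR=-4666641412942849/70368744177664
(5,3): OLD=36532507510595073/281474976710656 → NEW=255, ERR=-35243611550622207/281474976710656
(5,4): OLD=591032877497025915/4503599627370496 → NEW=255, ERR=-557385027482450565/4503599627370496
(6,0): OLD=5238238635853437/35184372088832 → NEW=255, ERR=-3733776246798723/35184372088832
(6,1): OLD=97190303497124915/1125899906842624 → NEW=0, ERR=97190303497124915/1125899906842624
(6,2): OLD=3729367331668351777/18014398509481984 → NEW=255, ERR=-864304288249554143/18014398509481984
(6,3): OLD=30993557104135028715/288230376151711744 → NEW=0, ERR=30993557104135028715/288230376151711744
(6,4): OLD=934062808429056236845/4611686018427387904 → NEW=255, ERR=-241917126269927678675/4611686018427387904
Row 0: ##.#.
Row 1: .####
Row 2: #.#.#
Row 3: #.###
Row 4: ###.#
Row 5: #.###
Row 6: #.#.#

Answer: ##.#.
.####
#.#.#
#.###
###.#
#.###
#.#.#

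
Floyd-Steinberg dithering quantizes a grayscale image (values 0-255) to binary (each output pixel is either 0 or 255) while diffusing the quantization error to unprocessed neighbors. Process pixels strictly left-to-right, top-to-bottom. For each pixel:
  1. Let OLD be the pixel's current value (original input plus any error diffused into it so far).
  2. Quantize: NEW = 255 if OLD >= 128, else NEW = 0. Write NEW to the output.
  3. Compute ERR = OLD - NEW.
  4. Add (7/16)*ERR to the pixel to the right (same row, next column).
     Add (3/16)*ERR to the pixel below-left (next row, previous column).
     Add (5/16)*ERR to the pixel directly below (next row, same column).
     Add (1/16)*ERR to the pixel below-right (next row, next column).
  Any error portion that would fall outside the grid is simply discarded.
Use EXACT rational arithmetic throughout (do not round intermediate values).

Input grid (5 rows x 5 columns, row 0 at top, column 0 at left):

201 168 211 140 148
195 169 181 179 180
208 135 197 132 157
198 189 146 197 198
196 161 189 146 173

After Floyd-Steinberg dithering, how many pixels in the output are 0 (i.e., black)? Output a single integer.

(0,0): OLD=201 → NEW=255, ERR=-54
(0,1): OLD=1155/8 → NEW=255, ERR=-885/8
(0,2): OLD=20813/128 → NEW=255, ERR=-11827/128
(0,3): OLD=203931/2048 → NEW=0, ERR=203931/2048
(0,4): OLD=6277181/32768 → NEW=255, ERR=-2078659/32768
(1,0): OLD=20145/128 → NEW=255, ERR=-12495/128
(1,1): OLD=72727/1024 → NEW=0, ERR=72727/1024
(1,2): OLD=6388259/32768 → NEW=255, ERR=-1967581/32768
(1,3): OLD=21781319/131072 → NEW=255, ERR=-11642041/131072
(1,4): OLD=267471477/2097152 → NEW=0, ERR=267471477/2097152
(2,0): OLD=3126253/16384 → NEW=255, ERR=-1051667/16384
(2,1): OLD=58590399/524288 → NEW=0, ERR=58590399/524288
(2,2): OLD=1802813821/8388608 → NEW=255, ERR=-336281219/8388608
(2,3): OLD=14343275431/134217728 → NEW=0, ERR=14343275431/134217728
(2,4): OLD=511227283409/2147483648 → NEW=255, ERR=-36381046831/2147483648
(3,0): OLD=1668448861/8388608 → NEW=255, ERR=-470646179/8388608
(3,1): OLD=12606281049/67108864 → NEW=255, ERR=-4506479271/67108864
(3,2): OLD=281568373731/2147483648 → NEW=255, ERR=-266039956509/2147483648
(3,3): OLD=732352458107/4294967296 → NEW=255, ERR=-362864202373/4294967296
(3,4): OLD=11161581322599/68719476736 → NEW=255, ERR=-6361885245081/68719476736
(4,0): OLD=178108112531/1073741824 → NEW=255, ERR=-95696052589/1073741824
(4,1): OLD=2552531166291/34359738368 → NEW=0, ERR=2552531166291/34359738368
(4,2): OLD=89472312224445/549755813888 → NEW=255, ERR=-50715420316995/549755813888
(4,3): OLD=476197074756435/8796093022208 → NEW=0, ERR=476197074756435/8796093022208
(4,4): OLD=22866212565455045/140737488355328 → NEW=255, ERR=-13021846965153595/140737488355328
Output grid:
  Row 0: ###.#  (1 black, running=1)
  Row 1: #.##.  (2 black, running=3)
  Row 2: #.#.#  (2 black, running=5)
  Row 3: #####  (0 black, running=5)
  Row 4: #.#.#  (2 black, running=7)

Answer: 7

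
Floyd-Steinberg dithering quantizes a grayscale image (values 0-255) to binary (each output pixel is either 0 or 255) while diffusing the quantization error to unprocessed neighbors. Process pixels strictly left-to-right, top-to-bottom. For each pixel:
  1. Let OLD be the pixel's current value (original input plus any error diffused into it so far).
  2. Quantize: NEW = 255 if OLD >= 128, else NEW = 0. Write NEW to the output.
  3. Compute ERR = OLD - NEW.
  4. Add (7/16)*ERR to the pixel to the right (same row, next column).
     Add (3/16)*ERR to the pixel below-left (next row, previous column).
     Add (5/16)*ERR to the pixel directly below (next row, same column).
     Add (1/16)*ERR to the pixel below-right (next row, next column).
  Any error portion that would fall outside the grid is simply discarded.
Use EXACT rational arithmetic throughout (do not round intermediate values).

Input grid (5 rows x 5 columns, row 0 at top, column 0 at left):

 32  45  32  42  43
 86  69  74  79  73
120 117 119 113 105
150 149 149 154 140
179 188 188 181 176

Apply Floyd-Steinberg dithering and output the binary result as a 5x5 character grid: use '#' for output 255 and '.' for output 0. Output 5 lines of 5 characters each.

Answer: .....
.#.#.
#.#.#
.#.#.
#####

Derivation:
(0,0): OLD=32 → NEW=0, ERR=32
(0,1): OLD=59 → NEW=0, ERR=59
(0,2): OLD=925/16 → NEW=0, ERR=925/16
(0,3): OLD=17227/256 → NEW=0, ERR=17227/256
(0,4): OLD=296717/4096 → NEW=0, ERR=296717/4096
(1,0): OLD=1713/16 → NEW=0, ERR=1713/16
(1,1): OLD=18831/128 → NEW=255, ERR=-13809/128
(1,2): OLD=250563/4096 → NEW=0, ERR=250563/4096
(1,3): OLD=2359099/16384 → NEW=255, ERR=-1818821/16384
(1,4): OLD=13441633/262144 → NEW=0, ERR=13441633/262144
(2,0): OLD=272853/2048 → NEW=255, ERR=-249387/2048
(2,1): OLD=3157071/65536 → NEW=0, ERR=3157071/65536
(2,2): OLD=138029021/1048576 → NEW=255, ERR=-129357859/1048576
(2,3): OLD=633741399/16777216 → NEW=0, ERR=633741399/16777216
(2,4): OLD=35060762529/268435456 → NEW=255, ERR=-33390278751/268435456
(3,0): OLD=126855693/1048576 → NEW=0, ERR=126855693/1048576
(3,1): OLD=1562300497/8388608 → NEW=255, ERR=-576794543/8388608
(3,2): OLD=24282564995/268435456 → NEW=0, ERR=24282564995/268435456
(3,3): OLD=93601972789/536870912 → NEW=255, ERR=-43300109771/536870912
(3,4): OLD=585867011741/8589934592 → NEW=0, ERR=585867011741/8589934592
(4,0): OLD=27368817403/134217728 → NEW=255, ERR=-6856703237/134217728
(4,1): OLD=724495631843/4294967296 → NEW=255, ERR=-370721028637/4294967296
(4,2): OLD=10932298184989/68719476736 → NEW=255, ERR=-6591168382691/68719476736
(4,3): OLD=145438500615683/1099511627776 → NEW=255, ERR=-134936964467197/1099511627776
(4,4): OLD=2437942255250069/17592186044416 → NEW=255, ERR=-2048065186076011/17592186044416
Row 0: .....
Row 1: .#.#.
Row 2: #.#.#
Row 3: .#.#.
Row 4: #####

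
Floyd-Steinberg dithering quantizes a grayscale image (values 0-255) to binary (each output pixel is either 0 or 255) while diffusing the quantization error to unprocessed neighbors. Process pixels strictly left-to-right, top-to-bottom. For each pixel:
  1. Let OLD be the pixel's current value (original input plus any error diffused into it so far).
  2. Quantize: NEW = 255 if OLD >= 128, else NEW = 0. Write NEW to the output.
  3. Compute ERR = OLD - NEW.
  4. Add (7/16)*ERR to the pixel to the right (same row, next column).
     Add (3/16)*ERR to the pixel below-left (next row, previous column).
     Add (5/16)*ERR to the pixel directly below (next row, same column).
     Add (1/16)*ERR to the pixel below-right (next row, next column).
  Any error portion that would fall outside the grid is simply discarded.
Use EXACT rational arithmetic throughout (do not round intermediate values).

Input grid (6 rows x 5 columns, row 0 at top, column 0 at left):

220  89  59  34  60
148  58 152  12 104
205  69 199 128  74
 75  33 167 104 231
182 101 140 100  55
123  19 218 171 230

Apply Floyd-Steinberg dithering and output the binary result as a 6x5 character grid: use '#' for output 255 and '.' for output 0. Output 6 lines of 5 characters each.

Answer: #....
#.#.#
#.#..
..###
#.#..
..###

Derivation:
(0,0): OLD=220 → NEW=255, ERR=-35
(0,1): OLD=1179/16 → NEW=0, ERR=1179/16
(0,2): OLD=23357/256 → NEW=0, ERR=23357/256
(0,3): OLD=302763/4096 → NEW=0, ERR=302763/4096
(0,4): OLD=6051501/65536 → NEW=0, ERR=6051501/65536
(1,0): OLD=38625/256 → NEW=255, ERR=-26655/256
(1,1): OLD=103207/2048 → NEW=0, ERR=103207/2048
(1,2): OLD=14485043/65536 → NEW=255, ERR=-2226637/65536
(1,3): OLD=11337847/262144 → NEW=0, ERR=11337847/262144
(1,4): OLD=655979397/4194304 → NEW=255, ERR=-413568123/4194304
(2,0): OLD=5960861/32768 → NEW=255, ERR=-2394979/32768
(2,1): OLD=41831567/1048576 → NEW=0, ERR=41831567/1048576
(2,2): OLD=3642252141/16777216 → NEW=255, ERR=-635937939/16777216
(2,3): OLD=28003447287/268435456 → NEW=0, ERR=28003447287/268435456
(2,4): OLD=393119866881/4294967296 → NEW=0, ERR=393119866881/4294967296
(3,0): OLD=1000589261/16777216 → NEW=0, ERR=1000589261/16777216
(3,1): OLD=8037488585/134217728 → NEW=0, ERR=8037488585/134217728
(3,2): OLD=873628566515/4294967296 → NEW=255, ERR=-221588093965/4294967296
(3,3): OLD=1106568024251/8589934592 → NEW=255, ERR=-1083865296709/8589934592
(3,4): OLD=28988650157063/137438953472 → NEW=255, ERR=-6058282978297/137438953472
(4,0): OLD=454978060131/2147483648 → NEW=255, ERR=-92630270109/2147483648
(4,1): OLD=6521228111331/68719476736 → NEW=0, ERR=6521228111331/68719476736
(4,2): OLD=159955604185261/1099511627776 → NEW=255, ERR=-120419860897619/1099511627776
(4,3): OLD=20480444730339/17592186044416 → NEW=0, ERR=20480444730339/17592186044416
(4,4): OLD=9527429598428341/281474976710656 → NEW=0, ERR=9527429598428341/281474976710656
(5,0): OLD=139982771333001/1099511627776 → NEW=0, ERR=139982771333001/1099511627776
(5,1): OLD=713571451046363/8796093022208 → NEW=0, ERR=713571451046363/8796093022208
(5,2): OLD=63448832096454323/281474976710656 → NEW=255, ERR=-8327286964762957/281474976710656
(5,3): OLD=177804441877733949/1125899906842624 → NEW=255, ERR=-109300034367135171/1125899906842624
(5,4): OLD=3570070757042218639/18014398509481984 → NEW=255, ERR=-1023600862875687281/18014398509481984
Row 0: #....
Row 1: #.#.#
Row 2: #.#..
Row 3: ..###
Row 4: #.#..
Row 5: ..###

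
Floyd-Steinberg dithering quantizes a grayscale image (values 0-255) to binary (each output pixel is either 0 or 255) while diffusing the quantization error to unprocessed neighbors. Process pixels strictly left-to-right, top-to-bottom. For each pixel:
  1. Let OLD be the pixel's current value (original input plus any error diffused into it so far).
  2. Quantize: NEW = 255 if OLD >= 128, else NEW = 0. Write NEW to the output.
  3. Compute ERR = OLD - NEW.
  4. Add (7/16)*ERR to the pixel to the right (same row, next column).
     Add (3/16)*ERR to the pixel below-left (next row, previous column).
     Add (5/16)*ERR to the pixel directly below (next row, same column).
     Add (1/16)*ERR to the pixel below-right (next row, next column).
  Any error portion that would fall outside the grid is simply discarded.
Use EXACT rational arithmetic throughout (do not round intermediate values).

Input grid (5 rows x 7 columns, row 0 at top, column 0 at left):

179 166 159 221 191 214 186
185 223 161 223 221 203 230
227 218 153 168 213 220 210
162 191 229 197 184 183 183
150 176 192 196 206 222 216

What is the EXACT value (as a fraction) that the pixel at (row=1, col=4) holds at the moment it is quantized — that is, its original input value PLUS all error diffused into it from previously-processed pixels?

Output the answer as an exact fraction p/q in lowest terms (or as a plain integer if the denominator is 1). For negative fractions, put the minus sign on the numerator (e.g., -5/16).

(0,0): OLD=179 → NEW=255, ERR=-76
(0,1): OLD=531/4 → NEW=255, ERR=-489/4
(0,2): OLD=6753/64 → NEW=0, ERR=6753/64
(0,3): OLD=273575/1024 → NEW=255, ERR=12455/1024
(0,4): OLD=3216529/16384 → NEW=255, ERR=-961391/16384
(0,5): OLD=49369079/262144 → NEW=255, ERR=-17477641/262144
(0,6): OLD=657797057/4194304 → NEW=255, ERR=-411750463/4194304
(1,0): OLD=8853/64 → NEW=255, ERR=-7467/64
(1,1): OLD=76179/512 → NEW=255, ERR=-54381/512
(1,2): OLD=2328911/16384 → NEW=255, ERR=-1849009/16384
(1,3): OLD=11339011/65536 → NEW=255, ERR=-5372669/65536
(1,4): OLD=650350729/4194304 → NEW=255, ERR=-419196791/4194304
Target (1,4): original=221, with diffused error = 650350729/4194304

Answer: 650350729/4194304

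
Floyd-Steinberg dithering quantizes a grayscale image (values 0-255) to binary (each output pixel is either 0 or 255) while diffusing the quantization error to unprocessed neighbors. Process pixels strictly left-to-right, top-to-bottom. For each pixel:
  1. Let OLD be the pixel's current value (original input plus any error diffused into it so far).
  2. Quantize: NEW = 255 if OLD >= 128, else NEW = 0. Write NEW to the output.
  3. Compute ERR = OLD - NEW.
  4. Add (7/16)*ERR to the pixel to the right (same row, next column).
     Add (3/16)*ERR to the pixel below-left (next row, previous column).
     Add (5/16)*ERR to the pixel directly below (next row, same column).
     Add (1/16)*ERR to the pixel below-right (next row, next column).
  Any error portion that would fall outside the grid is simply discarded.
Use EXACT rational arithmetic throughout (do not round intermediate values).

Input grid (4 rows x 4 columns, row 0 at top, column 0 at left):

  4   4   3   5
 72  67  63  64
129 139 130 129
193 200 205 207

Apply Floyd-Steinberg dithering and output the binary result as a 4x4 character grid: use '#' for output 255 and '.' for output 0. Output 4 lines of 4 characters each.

(0,0): OLD=4 → NEW=0, ERR=4
(0,1): OLD=23/4 → NEW=0, ERR=23/4
(0,2): OLD=353/64 → NEW=0, ERR=353/64
(0,3): OLD=7591/1024 → NEW=0, ERR=7591/1024
(1,0): OLD=4757/64 → NEW=0, ERR=4757/64
(1,1): OLD=52531/512 → NEW=0, ERR=52531/512
(1,2): OLD=1824527/16384 → NEW=0, ERR=1824527/16384
(1,3): OLD=30246553/262144 → NEW=0, ERR=30246553/262144
(2,0): OLD=1404641/8192 → NEW=255, ERR=-684319/8192
(2,1): OLD=41953883/262144 → NEW=255, ERR=-24892837/262144
(2,2): OLD=79325919/524288 → NEW=255, ERR=-54367521/524288
(2,3): OLD=1062408179/8388608 → NEW=0, ERR=1062408179/8388608
(3,0): OLD=625331121/4194304 → NEW=255, ERR=-444216399/4194304
(3,1): OLD=6665639215/67108864 → NEW=0, ERR=6665639215/67108864
(3,2): OLD=251106565009/1073741824 → NEW=255, ERR=-22697600111/1073741824
(3,3): OLD=3965946271863/17179869184 → NEW=255, ERR=-414920370057/17179869184
Row 0: ....
Row 1: ....
Row 2: ###.
Row 3: #.##

Answer: ....
....
###.
#.##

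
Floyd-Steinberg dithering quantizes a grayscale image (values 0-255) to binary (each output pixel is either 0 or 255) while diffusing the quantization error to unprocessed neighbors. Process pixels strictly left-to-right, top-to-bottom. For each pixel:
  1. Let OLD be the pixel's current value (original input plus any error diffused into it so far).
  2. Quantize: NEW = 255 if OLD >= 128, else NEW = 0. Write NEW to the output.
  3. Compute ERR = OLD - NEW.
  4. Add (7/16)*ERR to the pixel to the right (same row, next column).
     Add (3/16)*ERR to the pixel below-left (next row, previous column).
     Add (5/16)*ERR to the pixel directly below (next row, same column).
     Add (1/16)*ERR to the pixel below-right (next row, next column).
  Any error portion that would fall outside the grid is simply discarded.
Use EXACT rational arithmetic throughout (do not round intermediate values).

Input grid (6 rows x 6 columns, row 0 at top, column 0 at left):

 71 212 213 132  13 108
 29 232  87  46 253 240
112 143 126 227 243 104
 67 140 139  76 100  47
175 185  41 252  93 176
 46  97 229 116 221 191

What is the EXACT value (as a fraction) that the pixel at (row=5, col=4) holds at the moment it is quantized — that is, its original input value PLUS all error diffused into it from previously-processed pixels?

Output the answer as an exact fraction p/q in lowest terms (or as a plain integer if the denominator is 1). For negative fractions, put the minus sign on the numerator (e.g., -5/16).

(0,0): OLD=71 → NEW=0, ERR=71
(0,1): OLD=3889/16 → NEW=255, ERR=-191/16
(0,2): OLD=53191/256 → NEW=255, ERR=-12089/256
(0,3): OLD=456049/4096 → NEW=0, ERR=456049/4096
(0,4): OLD=4044311/65536 → NEW=0, ERR=4044311/65536
(0,5): OLD=141556385/1048576 → NEW=255, ERR=-125830495/1048576
(1,0): OLD=12531/256 → NEW=0, ERR=12531/256
(1,1): OLD=502309/2048 → NEW=255, ERR=-19931/2048
(1,2): OLD=5774729/65536 → NEW=0, ERR=5774729/65536
(1,3): OLD=33544917/262144 → NEW=0, ERR=33544917/262144
(1,4): OLD=5246695263/16777216 → NEW=255, ERR=968505183/16777216
(1,5): OLD=62172949737/268435456 → NEW=255, ERR=-6278091543/268435456
(2,0): OLD=4111463/32768 → NEW=0, ERR=4111463/32768
(2,1): OLD=224850013/1048576 → NEW=255, ERR=-42536867/1048576
(2,2): OLD=2670483799/16777216 → NEW=255, ERR=-1607706281/16777216
(2,3): OLD=32399562079/134217728 → NEW=255, ERR=-1825958561/134217728
(2,4): OLD=1111109768093/4294967296 → NEW=255, ERR=15893107613/4294967296
(2,5): OLD=7003767337243/68719476736 → NEW=0, ERR=7003767337243/68719476736
(3,0): OLD=1654296951/16777216 → NEW=0, ERR=1654296951/16777216
(3,1): OLD=21520021675/134217728 → NEW=255, ERR=-12705498965/134217728
(3,2): OLD=67165444209/1073741824 → NEW=0, ERR=67165444209/1073741824
(3,3): OLD=6447265814931/68719476736 → NEW=0, ERR=6447265814931/68719476736
(3,4): OLD=88214941659827/549755813888 → NEW=255, ERR=-51972790881613/549755813888
(3,5): OLD=331791847136669/8796093022208 → NEW=0, ERR=331791847136669/8796093022208
(4,0): OLD=403865019545/2147483648 → NEW=255, ERR=-143743310695/2147483648
(4,1): OLD=4948651180997/34359738368 → NEW=255, ERR=-3813082102843/34359738368
(4,2): OLD=26026351420607/1099511627776 → NEW=0, ERR=26026351420607/1099511627776
(4,3): OLD=4888137277911899/17592186044416 → NEW=255, ERR=402129836585819/17592186044416
(4,4): OLD=24317686280576011/281474976710656 → NEW=0, ERR=24317686280576011/281474976710656
(4,5): OLD=989333964991720557/4503599627370496 → NEW=255, ERR=-159083939987755923/4503599627370496
(5,0): OLD=2350056274719/549755813888 → NEW=0, ERR=2350056274719/549755813888
(5,1): OLD=1133732176885519/17592186044416 → NEW=0, ERR=1133732176885519/17592186044416
(5,2): OLD=36865047245844629/140737488355328 → NEW=255, ERR=976987715235989/140737488355328
(5,3): OLD=647881576520550327/4503599627370496 → NEW=255, ERR=-500536328458926153/4503599627370496
(5,4): OLD=1749010287977296695/9007199254740992 → NEW=255, ERR=-547825521981656265/9007199254740992
Target (5,4): original=221, with diffused error = 1749010287977296695/9007199254740992

Answer: 1749010287977296695/9007199254740992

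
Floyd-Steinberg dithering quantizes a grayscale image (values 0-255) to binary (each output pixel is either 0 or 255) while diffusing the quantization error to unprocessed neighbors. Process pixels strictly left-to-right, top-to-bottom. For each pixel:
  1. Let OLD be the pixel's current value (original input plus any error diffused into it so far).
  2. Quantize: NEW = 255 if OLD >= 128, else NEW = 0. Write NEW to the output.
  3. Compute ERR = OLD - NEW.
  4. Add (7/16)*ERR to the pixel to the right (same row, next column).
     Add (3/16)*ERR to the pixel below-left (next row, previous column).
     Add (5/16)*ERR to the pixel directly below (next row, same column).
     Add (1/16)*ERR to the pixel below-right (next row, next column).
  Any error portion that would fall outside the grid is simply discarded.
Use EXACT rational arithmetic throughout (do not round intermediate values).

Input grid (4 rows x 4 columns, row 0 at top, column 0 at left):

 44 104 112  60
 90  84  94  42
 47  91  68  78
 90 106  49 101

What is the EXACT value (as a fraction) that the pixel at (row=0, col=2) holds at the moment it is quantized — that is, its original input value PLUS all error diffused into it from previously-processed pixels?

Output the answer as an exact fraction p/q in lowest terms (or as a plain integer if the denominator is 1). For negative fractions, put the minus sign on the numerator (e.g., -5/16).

(0,0): OLD=44 → NEW=0, ERR=44
(0,1): OLD=493/4 → NEW=0, ERR=493/4
(0,2): OLD=10619/64 → NEW=255, ERR=-5701/64
Target (0,2): original=112, with diffused error = 10619/64

Answer: 10619/64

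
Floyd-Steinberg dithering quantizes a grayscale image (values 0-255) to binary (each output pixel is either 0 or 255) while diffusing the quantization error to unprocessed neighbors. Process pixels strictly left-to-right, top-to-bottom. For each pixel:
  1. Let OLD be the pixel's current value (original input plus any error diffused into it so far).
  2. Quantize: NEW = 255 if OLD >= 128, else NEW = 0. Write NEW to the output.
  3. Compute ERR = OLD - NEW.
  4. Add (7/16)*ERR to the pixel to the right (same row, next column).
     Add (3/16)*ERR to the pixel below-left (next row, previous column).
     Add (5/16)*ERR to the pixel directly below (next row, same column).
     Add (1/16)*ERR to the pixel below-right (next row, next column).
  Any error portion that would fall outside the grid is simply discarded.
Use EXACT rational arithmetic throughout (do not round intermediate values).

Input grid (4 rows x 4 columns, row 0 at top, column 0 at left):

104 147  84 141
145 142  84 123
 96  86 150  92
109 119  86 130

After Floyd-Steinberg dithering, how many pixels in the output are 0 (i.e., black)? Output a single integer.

Answer: 9

Derivation:
(0,0): OLD=104 → NEW=0, ERR=104
(0,1): OLD=385/2 → NEW=255, ERR=-125/2
(0,2): OLD=1813/32 → NEW=0, ERR=1813/32
(0,3): OLD=84883/512 → NEW=255, ERR=-45677/512
(1,0): OLD=5305/32 → NEW=255, ERR=-2855/32
(1,1): OLD=25743/256 → NEW=0, ERR=25743/256
(1,2): OLD=1024539/8192 → NEW=0, ERR=1024539/8192
(1,3): OLD=20103597/131072 → NEW=255, ERR=-13319763/131072
(2,0): OLD=356245/4096 → NEW=0, ERR=356245/4096
(2,1): OLD=22721239/131072 → NEW=255, ERR=-10702121/131072
(2,2): OLD=36855275/262144 → NEW=255, ERR=-29991445/262144
(2,3): OLD=75523471/4194304 → NEW=0, ERR=75523471/4194304
(3,0): OLD=253482405/2097152 → NEW=0, ERR=253482405/2097152
(3,1): OLD=4373787323/33554432 → NEW=255, ERR=-4182592837/33554432
(3,2): OLD=-3228955899/536870912 → NEW=0, ERR=-3228955899/536870912
(3,3): OLD=1081001347747/8589934592 → NEW=0, ERR=1081001347747/8589934592
Output grid:
  Row 0: .#.#  (2 black, running=2)
  Row 1: #..#  (2 black, running=4)
  Row 2: .##.  (2 black, running=6)
  Row 3: .#..  (3 black, running=9)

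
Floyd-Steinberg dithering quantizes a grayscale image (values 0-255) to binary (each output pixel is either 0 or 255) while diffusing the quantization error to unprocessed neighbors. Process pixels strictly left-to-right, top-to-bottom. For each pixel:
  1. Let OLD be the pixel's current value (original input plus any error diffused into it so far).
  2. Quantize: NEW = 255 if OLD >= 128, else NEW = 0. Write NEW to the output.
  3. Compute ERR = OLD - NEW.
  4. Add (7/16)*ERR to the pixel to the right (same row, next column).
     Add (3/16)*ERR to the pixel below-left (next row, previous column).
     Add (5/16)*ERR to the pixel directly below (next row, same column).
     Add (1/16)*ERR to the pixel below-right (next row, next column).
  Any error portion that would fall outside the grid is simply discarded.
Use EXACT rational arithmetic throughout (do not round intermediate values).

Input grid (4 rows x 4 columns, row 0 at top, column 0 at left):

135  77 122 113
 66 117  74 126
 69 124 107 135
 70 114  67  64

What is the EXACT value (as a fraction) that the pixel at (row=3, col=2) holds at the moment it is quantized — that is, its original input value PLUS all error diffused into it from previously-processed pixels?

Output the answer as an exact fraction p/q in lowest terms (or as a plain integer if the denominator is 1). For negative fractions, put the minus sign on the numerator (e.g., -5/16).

(0,0): OLD=135 → NEW=255, ERR=-120
(0,1): OLD=49/2 → NEW=0, ERR=49/2
(0,2): OLD=4247/32 → NEW=255, ERR=-3913/32
(0,3): OLD=30465/512 → NEW=0, ERR=30465/512
(1,0): OLD=1059/32 → NEW=0, ERR=1059/32
(1,1): OLD=27829/256 → NEW=0, ERR=27829/256
(1,2): OLD=786713/8192 → NEW=0, ERR=786713/8192
(1,3): OLD=23457535/131072 → NEW=255, ERR=-9965825/131072
(2,0): OLD=408471/4096 → NEW=0, ERR=408471/4096
(2,1): OLD=29055405/131072 → NEW=255, ERR=-4367955/131072
(2,2): OLD=30138449/262144 → NEW=0, ERR=30138449/262144
(2,3): OLD=702716749/4194304 → NEW=255, ERR=-366830771/4194304
(3,0): OLD=199052135/2097152 → NEW=0, ERR=199052135/2097152
(3,1): OLD=5801593721/33554432 → NEW=255, ERR=-2754786439/33554432
(3,2): OLD=26053318407/536870912 → NEW=0, ERR=26053318407/536870912
Target (3,2): original=67, with diffused error = 26053318407/536870912

Answer: 26053318407/536870912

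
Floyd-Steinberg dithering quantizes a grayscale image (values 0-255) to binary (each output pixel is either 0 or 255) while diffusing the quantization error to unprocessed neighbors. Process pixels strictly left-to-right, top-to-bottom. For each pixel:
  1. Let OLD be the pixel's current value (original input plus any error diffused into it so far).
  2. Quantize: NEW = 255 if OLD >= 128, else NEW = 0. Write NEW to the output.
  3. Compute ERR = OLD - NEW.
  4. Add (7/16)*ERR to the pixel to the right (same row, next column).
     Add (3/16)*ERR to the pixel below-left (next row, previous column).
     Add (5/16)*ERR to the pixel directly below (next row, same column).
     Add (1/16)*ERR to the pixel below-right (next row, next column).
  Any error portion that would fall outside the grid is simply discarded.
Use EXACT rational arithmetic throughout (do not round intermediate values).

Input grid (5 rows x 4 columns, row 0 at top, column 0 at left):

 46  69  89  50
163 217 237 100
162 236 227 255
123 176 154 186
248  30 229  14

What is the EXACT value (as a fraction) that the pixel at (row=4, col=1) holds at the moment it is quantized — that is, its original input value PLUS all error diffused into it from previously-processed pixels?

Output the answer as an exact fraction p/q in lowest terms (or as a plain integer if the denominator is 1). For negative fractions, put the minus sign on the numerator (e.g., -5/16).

Answer: 398565861577/17179869184

Derivation:
(0,0): OLD=46 → NEW=0, ERR=46
(0,1): OLD=713/8 → NEW=0, ERR=713/8
(0,2): OLD=16383/128 → NEW=0, ERR=16383/128
(0,3): OLD=217081/2048 → NEW=0, ERR=217081/2048
(1,0): OLD=24843/128 → NEW=255, ERR=-7797/128
(1,1): OLD=250957/1024 → NEW=255, ERR=-10163/1024
(1,2): OLD=9768145/32768 → NEW=255, ERR=1412305/32768
(1,3): OLD=83875463/524288 → NEW=255, ERR=-49817977/524288
(2,0): OLD=2311839/16384 → NEW=255, ERR=-1866081/16384
(2,1): OLD=98221637/524288 → NEW=255, ERR=-35471803/524288
(2,2): OLD=201779801/1048576 → NEW=255, ERR=-65607079/1048576
(2,3): OLD=3365954517/16777216 → NEW=255, ERR=-912235563/16777216
(3,0): OLD=626810415/8388608 → NEW=0, ERR=626810415/8388608
(3,1): OLD=22642245425/134217728 → NEW=255, ERR=-11583275215/134217728
(3,2): OLD=176666589647/2147483648 → NEW=0, ERR=176666589647/2147483648
(3,3): OLD=6909383405865/34359738368 → NEW=255, ERR=-1852349877975/34359738368
(4,0): OLD=547970952259/2147483648 → NEW=255, ERR=362622019/2147483648
(4,1): OLD=398565861577/17179869184 → NEW=0, ERR=398565861577/17179869184
Target (4,1): original=30, with diffused error = 398565861577/17179869184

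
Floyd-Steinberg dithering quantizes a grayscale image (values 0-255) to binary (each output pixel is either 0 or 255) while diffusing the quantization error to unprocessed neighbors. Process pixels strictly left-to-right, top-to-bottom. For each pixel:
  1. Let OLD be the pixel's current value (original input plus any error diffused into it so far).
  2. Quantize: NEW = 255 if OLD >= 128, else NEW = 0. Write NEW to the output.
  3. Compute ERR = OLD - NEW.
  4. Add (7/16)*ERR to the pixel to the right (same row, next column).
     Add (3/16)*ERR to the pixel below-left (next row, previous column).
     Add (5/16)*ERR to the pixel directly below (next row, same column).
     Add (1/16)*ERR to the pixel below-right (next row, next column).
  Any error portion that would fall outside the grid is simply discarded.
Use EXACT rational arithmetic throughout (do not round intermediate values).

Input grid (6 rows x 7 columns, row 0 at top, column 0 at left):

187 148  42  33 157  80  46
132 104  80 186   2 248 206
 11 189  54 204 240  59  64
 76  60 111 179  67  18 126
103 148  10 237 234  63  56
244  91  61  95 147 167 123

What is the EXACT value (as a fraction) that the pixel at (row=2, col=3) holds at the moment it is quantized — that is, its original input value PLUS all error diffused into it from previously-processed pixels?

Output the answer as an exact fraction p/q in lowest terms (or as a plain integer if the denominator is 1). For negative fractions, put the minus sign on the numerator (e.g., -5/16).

Answer: 5377949895/33554432

Derivation:
(0,0): OLD=187 → NEW=255, ERR=-68
(0,1): OLD=473/4 → NEW=0, ERR=473/4
(0,2): OLD=5999/64 → NEW=0, ERR=5999/64
(0,3): OLD=75785/1024 → NEW=0, ERR=75785/1024
(0,4): OLD=3102783/16384 → NEW=255, ERR=-1075137/16384
(0,5): OLD=13445561/262144 → NEW=0, ERR=13445561/262144
(0,6): OLD=287056911/4194304 → NEW=0, ERR=287056911/4194304
(1,0): OLD=8507/64 → NEW=255, ERR=-7813/64
(1,1): OLD=51645/512 → NEW=0, ERR=51645/512
(1,2): OLD=2862113/16384 → NEW=255, ERR=-1315807/16384
(1,3): OLD=10980317/65536 → NEW=255, ERR=-5731363/65536
(1,4): OLD=-178362873/4194304 → NEW=0, ERR=-178362873/4194304
(1,5): OLD=8528019351/33554432 → NEW=255, ERR=-28360809/33554432
(1,6): OLD=123600190457/536870912 → NEW=255, ERR=-13301892103/536870912
(2,0): OLD=-67473/8192 → NEW=0, ERR=-67473/8192
(2,1): OLD=50916245/262144 → NEW=255, ERR=-15930475/262144
(2,2): OLD=-32619585/4194304 → NEW=0, ERR=-32619585/4194304
(2,3): OLD=5377949895/33554432 → NEW=255, ERR=-3178430265/33554432
Target (2,3): original=204, with diffused error = 5377949895/33554432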